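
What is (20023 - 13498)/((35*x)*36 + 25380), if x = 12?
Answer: 29/180 ≈ 0.16111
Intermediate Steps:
(20023 - 13498)/((35*x)*36 + 25380) = (20023 - 13498)/((35*12)*36 + 25380) = 6525/(420*36 + 25380) = 6525/(15120 + 25380) = 6525/40500 = 6525*(1/40500) = 29/180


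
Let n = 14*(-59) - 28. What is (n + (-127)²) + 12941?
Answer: 28216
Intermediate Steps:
n = -854 (n = -826 - 28 = -854)
(n + (-127)²) + 12941 = (-854 + (-127)²) + 12941 = (-854 + 16129) + 12941 = 15275 + 12941 = 28216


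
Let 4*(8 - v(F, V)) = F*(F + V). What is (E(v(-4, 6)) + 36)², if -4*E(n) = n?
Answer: 4489/4 ≈ 1122.3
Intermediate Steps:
v(F, V) = 8 - F*(F + V)/4
E(n) = -n/4
(E(v(-4, 6)) + 36)² = (-(8 - ¼*(-4)² - ¼*(-4)*6)/4 + 36)² = (-(8 - ¼*16 + 6)/4 + 36)² = (-(8 - 4 + 6)/4 + 36)² = (-¼*10 + 36)² = (-5/2 + 36)² = (67/2)² = 4489/4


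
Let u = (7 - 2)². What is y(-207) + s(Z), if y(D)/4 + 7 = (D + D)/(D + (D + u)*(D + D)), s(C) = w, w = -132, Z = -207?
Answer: -58088/363 ≈ -160.02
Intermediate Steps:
s(C) = -132
u = 25 (u = 5² = 25)
y(D) = -28 + 8*D/(D + 2*D*(25 + D)) (y(D) = -28 + 4*((D + D)/(D + (D + 25)*(D + D))) = -28 + 4*((2*D)/(D + (25 + D)*(2*D))) = -28 + 4*((2*D)/(D + 2*D*(25 + D))) = -28 + 4*(2*D/(D + 2*D*(25 + D))) = -28 + 8*D/(D + 2*D*(25 + D)))
y(-207) + s(Z) = 4*(-355 - 14*(-207))/(51 + 2*(-207)) - 132 = 4*(-355 + 2898)/(51 - 414) - 132 = 4*2543/(-363) - 132 = 4*(-1/363)*2543 - 132 = -10172/363 - 132 = -58088/363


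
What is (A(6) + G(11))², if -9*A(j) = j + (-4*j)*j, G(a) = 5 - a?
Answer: 784/9 ≈ 87.111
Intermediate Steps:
A(j) = -j/9 + 4*j²/9 (A(j) = -(j + (-4*j)*j)/9 = -(j - 4*j²)/9 = -j/9 + 4*j²/9)
(A(6) + G(11))² = ((⅑)*6*(-1 + 4*6) + (5 - 1*11))² = ((⅑)*6*(-1 + 24) + (5 - 11))² = ((⅑)*6*23 - 6)² = (46/3 - 6)² = (28/3)² = 784/9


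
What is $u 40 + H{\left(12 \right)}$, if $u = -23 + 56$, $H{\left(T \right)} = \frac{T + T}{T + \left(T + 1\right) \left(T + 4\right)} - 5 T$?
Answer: $\frac{69306}{55} \approx 1260.1$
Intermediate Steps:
$H{\left(T \right)} = - 5 T + \frac{2 T}{T + \left(1 + T\right) \left(4 + T\right)}$ ($H{\left(T \right)} = \frac{2 T}{T + \left(1 + T\right) \left(4 + T\right)} - 5 T = - 5 T + \frac{2 T}{T + \left(1 + T\right) \left(4 + T\right)}$)
$u = 33$
$u 40 + H{\left(12 \right)} = 33 \cdot 40 - \frac{12 \left(18 + 5 \cdot 12^{2} + 30 \cdot 12\right)}{4 + 12^{2} + 6 \cdot 12} = 1320 - \frac{12 \left(18 + 5 \cdot 144 + 360\right)}{4 + 144 + 72} = 1320 - \frac{12 \left(18 + 720 + 360\right)}{220} = 1320 - 12 \cdot \frac{1}{220} \cdot 1098 = 1320 - \frac{3294}{55} = \frac{69306}{55}$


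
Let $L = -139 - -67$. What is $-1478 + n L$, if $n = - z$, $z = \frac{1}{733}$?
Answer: $- \frac{1083302}{733} \approx -1477.9$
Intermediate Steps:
$z = \frac{1}{733} \approx 0.0013643$
$n = - \frac{1}{733}$ ($n = \left(-1\right) \frac{1}{733} = - \frac{1}{733} \approx -0.0013643$)
$L = -72$ ($L = -139 + 67 = -72$)
$-1478 + n L = -1478 - - \frac{72}{733} = -1478 + \frac{72}{733} = - \frac{1083302}{733}$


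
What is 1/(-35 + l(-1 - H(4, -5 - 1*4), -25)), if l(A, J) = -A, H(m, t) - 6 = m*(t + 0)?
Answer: -1/64 ≈ -0.015625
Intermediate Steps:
H(m, t) = 6 + m*t (H(m, t) = 6 + m*(t + 0) = 6 + m*t)
1/(-35 + l(-1 - H(4, -5 - 1*4), -25)) = 1/(-35 - (-1 - (6 + 4*(-5 - 1*4)))) = 1/(-35 - (-1 - (6 + 4*(-5 - 4)))) = 1/(-35 - (-1 - (6 + 4*(-9)))) = 1/(-35 - (-1 - (6 - 36))) = 1/(-35 - (-1 - 1*(-30))) = 1/(-35 - (-1 + 30)) = 1/(-35 - 1*29) = 1/(-35 - 29) = 1/(-64) = -1/64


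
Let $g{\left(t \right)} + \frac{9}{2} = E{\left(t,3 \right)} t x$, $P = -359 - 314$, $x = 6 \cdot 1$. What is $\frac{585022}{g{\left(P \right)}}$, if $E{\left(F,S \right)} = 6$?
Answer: $- \frac{1170044}{48465} \approx -24.142$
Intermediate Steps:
$x = 6$
$P = -673$
$g{\left(t \right)} = - \frac{9}{2} + 36 t$ ($g{\left(t \right)} = - \frac{9}{2} + 6 t 6 = - \frac{9}{2} + 36 t$)
$\frac{585022}{g{\left(P \right)}} = \frac{585022}{- \frac{9}{2} + 36 \left(-673\right)} = \frac{585022}{- \frac{9}{2} - 24228} = \frac{585022}{- \frac{48465}{2}} = 585022 \left(- \frac{2}{48465}\right) = - \frac{1170044}{48465}$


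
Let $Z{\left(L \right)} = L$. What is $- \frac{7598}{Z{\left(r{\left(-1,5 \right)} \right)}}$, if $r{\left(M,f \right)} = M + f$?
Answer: $- \frac{3799}{2} \approx -1899.5$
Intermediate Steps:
$- \frac{7598}{Z{\left(r{\left(-1,5 \right)} \right)}} = - \frac{7598}{-1 + 5} = - \frac{7598}{4} = \left(-7598\right) \frac{1}{4} = - \frac{3799}{2}$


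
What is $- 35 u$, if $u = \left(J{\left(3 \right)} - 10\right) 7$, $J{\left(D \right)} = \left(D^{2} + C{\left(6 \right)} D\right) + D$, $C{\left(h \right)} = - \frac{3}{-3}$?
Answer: $-1225$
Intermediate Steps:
$C{\left(h \right)} = 1$ ($C{\left(h \right)} = \left(-3\right) \left(- \frac{1}{3}\right) = 1$)
$J{\left(D \right)} = D^{2} + 2 D$ ($J{\left(D \right)} = \left(D^{2} + 1 D\right) + D = \left(D^{2} + D\right) + D = \left(D + D^{2}\right) + D = D^{2} + 2 D$)
$u = 35$ ($u = \left(3 \left(2 + 3\right) - 10\right) 7 = \left(3 \cdot 5 - 10\right) 7 = \left(15 - 10\right) 7 = 5 \cdot 7 = 35$)
$- 35 u = \left(-35\right) 35 = -1225$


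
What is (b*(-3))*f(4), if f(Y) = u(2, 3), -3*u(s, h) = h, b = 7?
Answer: 21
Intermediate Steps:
u(s, h) = -h/3
f(Y) = -1 (f(Y) = -⅓*3 = -1)
(b*(-3))*f(4) = (7*(-3))*(-1) = -21*(-1) = 21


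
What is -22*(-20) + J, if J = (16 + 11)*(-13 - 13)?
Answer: -262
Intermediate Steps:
J = -702 (J = 27*(-26) = -702)
-22*(-20) + J = -22*(-20) - 702 = 440 - 702 = -262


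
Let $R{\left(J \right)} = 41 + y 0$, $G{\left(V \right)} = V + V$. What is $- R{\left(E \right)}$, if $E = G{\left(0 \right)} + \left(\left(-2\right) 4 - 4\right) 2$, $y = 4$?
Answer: $-41$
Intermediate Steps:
$G{\left(V \right)} = 2 V$
$E = -24$ ($E = 2 \cdot 0 + \left(\left(-2\right) 4 - 4\right) 2 = 0 + \left(-8 - 4\right) 2 = 0 - 24 = -24$)
$R{\left(J \right)} = 41$ ($R{\left(J \right)} = 41 + 4 \cdot 0 = 41 + 0 = 41$)
$- R{\left(E \right)} = \left(-1\right) 41 = -41$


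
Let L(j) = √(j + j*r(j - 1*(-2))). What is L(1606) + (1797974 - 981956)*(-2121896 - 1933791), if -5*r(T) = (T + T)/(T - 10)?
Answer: -3309513594366 + 11*√126569590/3995 ≈ -3.3095e+12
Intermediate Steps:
r(T) = -2*T/(5*(-10 + T)) (r(T) = -(T + T)/(5*(T - 10)) = -2*T/(5*(-10 + T)))
L(j) = √(j - 2*j*(2 + j)/(-40 + 5*j)) (L(j) = √(j + j*(-2*(j - 1*(-2))/(-50 + 5*(j - 1*(-2))))) = √(j + j*(-2*(j + 2)/(-50 + 5*(j + 2)))) = √(j + j*(-2*(2 + j)/(-50 + 5*(2 + j)))) = √(j + j*(-2*(2 + j)/(-50 + (10 + 5*j)))) = √(j + j*(-2*(2 + j)/(-40 + 5*j))) = √(j - 2*j*(2 + j)/(-40 + 5*j)))
L(1606) + (1797974 - 981956)*(-2121896 - 1933791) = √5*√(1606*(-44 + 3*1606)/(-8 + 1606))/5 + (1797974 - 981956)*(-2121896 - 1933791) = √5*√(1606*(-44 + 4818)/1598)/5 + 816018*(-4055687) = √5*√(1606*(1/1598)*4774)/5 - 3309513594366 = √5*√(3833522/799)/5 - 3309513594366 = √5*(11*√25313918/799)/5 - 3309513594366 = 11*√126569590/3995 - 3309513594366 = -3309513594366 + 11*√126569590/3995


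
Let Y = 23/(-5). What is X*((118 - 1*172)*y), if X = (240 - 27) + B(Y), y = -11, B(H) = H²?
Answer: 3477276/25 ≈ 1.3909e+5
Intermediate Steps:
Y = -23/5 (Y = 23*(-⅕) = -23/5 ≈ -4.6000)
X = 5854/25 (X = (240 - 27) + (-23/5)² = 213 + 529/25 = 5854/25 ≈ 234.16)
X*((118 - 1*172)*y) = 5854*((118 - 1*172)*(-11))/25 = 5854*((118 - 172)*(-11))/25 = 5854*(-54*(-11))/25 = (5854/25)*594 = 3477276/25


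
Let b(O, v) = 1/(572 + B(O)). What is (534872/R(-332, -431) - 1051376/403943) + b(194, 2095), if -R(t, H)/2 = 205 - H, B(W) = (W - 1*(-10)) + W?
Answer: -26359097779433/62300128890 ≈ -423.10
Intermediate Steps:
B(W) = 10 + 2*W (B(W) = (W + 10) + W = (10 + W) + W = 10 + 2*W)
R(t, H) = -410 + 2*H (R(t, H) = -2*(205 - H) = -410 + 2*H)
b(O, v) = 1/(582 + 2*O) (b(O, v) = 1/(572 + (10 + 2*O)) = 1/(582 + 2*O))
(534872/R(-332, -431) - 1051376/403943) + b(194, 2095) = (534872/(-410 + 2*(-431)) - 1051376/403943) + 1/(2*(291 + 194)) = (534872/(-410 - 862) - 1051376*1/403943) + (½)/485 = (534872/(-1272) - 1051376/403943) + (½)*(1/485) = (534872*(-1/1272) - 1051376/403943) + 1/970 = (-66859/159 - 1051376/403943) + 1/970 = -27174393821/64226937 + 1/970 = -26359097779433/62300128890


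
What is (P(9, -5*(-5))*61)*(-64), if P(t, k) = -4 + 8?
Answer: -15616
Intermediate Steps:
P(t, k) = 4
(P(9, -5*(-5))*61)*(-64) = (4*61)*(-64) = 244*(-64) = -15616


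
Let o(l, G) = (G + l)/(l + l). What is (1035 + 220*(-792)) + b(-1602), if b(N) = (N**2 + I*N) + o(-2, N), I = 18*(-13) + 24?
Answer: 2730020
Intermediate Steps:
o(l, G) = (G + l)/(2*l) (o(l, G) = (G + l)/((2*l)) = (G + l)*(1/(2*l)) = (G + l)/(2*l))
I = -210 (I = -234 + 24 = -210)
b(N) = 1/2 + N**2 - 841*N/4 (b(N) = (N**2 - 210*N) + (1/2)*(N - 2)/(-2) = (N**2 - 210*N) + (1/2)*(-1/2)*(-2 + N) = (N**2 - 210*N) + (1/2 - N/4) = 1/2 + N**2 - 841*N/4)
(1035 + 220*(-792)) + b(-1602) = (1035 + 220*(-792)) + (1/2 + (-1602)**2 - 841/4*(-1602)) = (1035 - 174240) + (1/2 + 2566404 + 673641/2) = -173205 + 2903225 = 2730020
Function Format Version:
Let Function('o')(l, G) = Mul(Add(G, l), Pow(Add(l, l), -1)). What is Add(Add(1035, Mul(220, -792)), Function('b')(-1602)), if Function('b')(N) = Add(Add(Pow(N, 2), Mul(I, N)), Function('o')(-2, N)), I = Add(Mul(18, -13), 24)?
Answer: 2730020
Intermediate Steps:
Function('o')(l, G) = Mul(Rational(1, 2), Pow(l, -1), Add(G, l)) (Function('o')(l, G) = Mul(Add(G, l), Pow(Mul(2, l), -1)) = Mul(Add(G, l), Mul(Rational(1, 2), Pow(l, -1))) = Mul(Rational(1, 2), Pow(l, -1), Add(G, l)))
I = -210 (I = Add(-234, 24) = -210)
Function('b')(N) = Add(Rational(1, 2), Pow(N, 2), Mul(Rational(-841, 4), N)) (Function('b')(N) = Add(Add(Pow(N, 2), Mul(-210, N)), Mul(Rational(1, 2), Pow(-2, -1), Add(N, -2))) = Add(Add(Pow(N, 2), Mul(-210, N)), Mul(Rational(1, 2), Rational(-1, 2), Add(-2, N))) = Add(Add(Pow(N, 2), Mul(-210, N)), Add(Rational(1, 2), Mul(Rational(-1, 4), N))) = Add(Rational(1, 2), Pow(N, 2), Mul(Rational(-841, 4), N)))
Add(Add(1035, Mul(220, -792)), Function('b')(-1602)) = Add(Add(1035, Mul(220, -792)), Add(Rational(1, 2), Pow(-1602, 2), Mul(Rational(-841, 4), -1602))) = Add(Add(1035, -174240), Add(Rational(1, 2), 2566404, Rational(673641, 2))) = Add(-173205, 2903225) = 2730020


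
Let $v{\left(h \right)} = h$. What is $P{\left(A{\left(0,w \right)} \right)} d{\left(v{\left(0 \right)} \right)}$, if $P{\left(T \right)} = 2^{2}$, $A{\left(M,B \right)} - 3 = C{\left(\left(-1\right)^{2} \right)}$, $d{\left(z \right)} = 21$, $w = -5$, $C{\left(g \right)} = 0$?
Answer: $84$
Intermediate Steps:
$A{\left(M,B \right)} = 3$ ($A{\left(M,B \right)} = 3 + 0 = 3$)
$P{\left(T \right)} = 4$
$P{\left(A{\left(0,w \right)} \right)} d{\left(v{\left(0 \right)} \right)} = 4 \cdot 21 = 84$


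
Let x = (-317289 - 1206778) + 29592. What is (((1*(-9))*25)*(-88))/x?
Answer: -792/59779 ≈ -0.013249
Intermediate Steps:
x = -1494475 (x = -1524067 + 29592 = -1494475)
(((1*(-9))*25)*(-88))/x = (((1*(-9))*25)*(-88))/(-1494475) = (-9*25*(-88))*(-1/1494475) = -225*(-88)*(-1/1494475) = 19800*(-1/1494475) = -792/59779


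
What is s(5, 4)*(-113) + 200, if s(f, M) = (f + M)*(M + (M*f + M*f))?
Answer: -44548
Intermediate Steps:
s(f, M) = (M + f)*(M + 2*M*f)
s(5, 4)*(-113) + 200 = (4*(4 + 5 + 2*5**2 + 2*4*5))*(-113) + 200 = (4*(4 + 5 + 2*25 + 40))*(-113) + 200 = (4*(4 + 5 + 50 + 40))*(-113) + 200 = (4*99)*(-113) + 200 = 396*(-113) + 200 = -44748 + 200 = -44548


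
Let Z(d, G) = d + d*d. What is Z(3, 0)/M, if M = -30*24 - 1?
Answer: -12/721 ≈ -0.016644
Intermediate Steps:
Z(d, G) = d + d²
M = -721 (M = -720 - 1 = -721)
Z(3, 0)/M = (3*(1 + 3))/(-721) = -3*4/721 = -1/721*12 = -12/721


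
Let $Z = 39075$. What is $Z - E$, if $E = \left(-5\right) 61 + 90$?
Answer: $39290$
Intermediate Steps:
$E = -215$ ($E = -305 + 90 = -215$)
$Z - E = 39075 - -215 = 39075 + 215 = 39290$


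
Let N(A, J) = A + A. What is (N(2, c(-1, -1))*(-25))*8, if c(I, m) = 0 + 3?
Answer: -800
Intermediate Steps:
c(I, m) = 3
N(A, J) = 2*A
(N(2, c(-1, -1))*(-25))*8 = ((2*2)*(-25))*8 = (4*(-25))*8 = -100*8 = -800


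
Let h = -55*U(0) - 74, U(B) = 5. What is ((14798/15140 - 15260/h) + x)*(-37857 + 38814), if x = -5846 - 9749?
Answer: -39316237589343/2641930 ≈ -1.4882e+7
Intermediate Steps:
x = -15595
h = -349 (h = -55*5 - 74 = -275 - 74 = -349)
((14798/15140 - 15260/h) + x)*(-37857 + 38814) = ((14798/15140 - 15260/(-349)) - 15595)*(-37857 + 38814) = ((14798*(1/15140) - 15260*(-1/349)) - 15595)*957 = ((7399/7570 + 15260/349) - 15595)*957 = (118100451/2641930 - 15595)*957 = -41082797899/2641930*957 = -39316237589343/2641930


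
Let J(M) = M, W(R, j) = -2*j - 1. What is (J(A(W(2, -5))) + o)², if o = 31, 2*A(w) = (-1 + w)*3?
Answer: 1849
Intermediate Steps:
W(R, j) = -1 - 2*j
A(w) = -3/2 + 3*w/2 (A(w) = ((-1 + w)*3)/2 = (-3 + 3*w)/2 = -3/2 + 3*w/2)
(J(A(W(2, -5))) + o)² = ((-3/2 + 3*(-1 - 2*(-5))/2) + 31)² = ((-3/2 + 3*(-1 + 10)/2) + 31)² = ((-3/2 + (3/2)*9) + 31)² = ((-3/2 + 27/2) + 31)² = (12 + 31)² = 43² = 1849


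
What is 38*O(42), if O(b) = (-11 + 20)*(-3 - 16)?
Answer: -6498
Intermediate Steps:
O(b) = -171 (O(b) = 9*(-19) = -171)
38*O(42) = 38*(-171) = -6498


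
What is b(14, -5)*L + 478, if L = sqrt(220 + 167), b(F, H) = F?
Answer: 478 + 42*sqrt(43) ≈ 753.41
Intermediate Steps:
L = 3*sqrt(43) (L = sqrt(387) = 3*sqrt(43) ≈ 19.672)
b(14, -5)*L + 478 = 14*(3*sqrt(43)) + 478 = 42*sqrt(43) + 478 = 478 + 42*sqrt(43)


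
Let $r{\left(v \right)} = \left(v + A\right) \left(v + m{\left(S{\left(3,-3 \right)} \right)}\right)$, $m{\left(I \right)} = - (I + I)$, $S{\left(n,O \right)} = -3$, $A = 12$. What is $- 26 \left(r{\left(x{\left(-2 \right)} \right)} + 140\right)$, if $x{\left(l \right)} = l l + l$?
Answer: $-6552$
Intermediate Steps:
$x{\left(l \right)} = l + l^{2}$ ($x{\left(l \right)} = l^{2} + l = l + l^{2}$)
$m{\left(I \right)} = - 2 I$
$r{\left(v \right)} = \left(6 + v\right) \left(12 + v\right)$ ($r{\left(v \right)} = \left(v + 12\right) \left(v - -6\right) = \left(12 + v\right) \left(v + 6\right) = \left(12 + v\right) \left(6 + v\right) = \left(6 + v\right) \left(12 + v\right)$)
$- 26 \left(r{\left(x{\left(-2 \right)} \right)} + 140\right) = - 26 \left(\left(72 + \left(- 2 \left(1 - 2\right)\right)^{2} + 18 \left(- 2 \left(1 - 2\right)\right)\right) + 140\right) = - 26 \left(\left(72 + \left(\left(-2\right) \left(-1\right)\right)^{2} + 18 \left(\left(-2\right) \left(-1\right)\right)\right) + 140\right) = - 26 \left(\left(72 + 2^{2} + 18 \cdot 2\right) + 140\right) = - 26 \left(\left(72 + 4 + 36\right) + 140\right) = - 26 \left(112 + 140\right) = \left(-26\right) 252 = -6552$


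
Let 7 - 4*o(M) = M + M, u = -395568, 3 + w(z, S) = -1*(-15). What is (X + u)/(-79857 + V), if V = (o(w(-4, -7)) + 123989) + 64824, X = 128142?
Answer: -118856/48423 ≈ -2.4545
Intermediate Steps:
w(z, S) = 12 (w(z, S) = -3 - 1*(-15) = -3 + 15 = 12)
o(M) = 7/4 - M/2 (o(M) = 7/4 - (M + M)/4 = 7/4 - M/2)
V = 755235/4 (V = ((7/4 - ½*12) + 123989) + 64824 = ((7/4 - 6) + 123989) + 64824 = (-17/4 + 123989) + 64824 = 495939/4 + 64824 = 755235/4 ≈ 1.8881e+5)
(X + u)/(-79857 + V) = (128142 - 395568)/(-79857 + 755235/4) = -267426/435807/4 = -267426*4/435807 = -118856/48423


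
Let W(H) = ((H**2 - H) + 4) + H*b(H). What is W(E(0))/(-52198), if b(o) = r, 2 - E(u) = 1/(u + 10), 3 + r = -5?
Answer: 949/5219800 ≈ 0.00018181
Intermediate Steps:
r = -8 (r = -3 - 5 = -8)
E(u) = 2 - 1/(10 + u) (E(u) = 2 - 1/(u + 10) = 2 - 1/(10 + u))
b(o) = -8
W(H) = 4 + H**2 - 9*H (W(H) = ((H**2 - H) + 4) + H*(-8) = (4 + H**2 - H) - 8*H = 4 + H**2 - 9*H)
W(E(0))/(-52198) = (4 + ((19 + 2*0)/(10 + 0))**2 - 9*(19 + 2*0)/(10 + 0))/(-52198) = (4 + ((19 + 0)/10)**2 - 9*(19 + 0)/10)*(-1/52198) = (4 + ((1/10)*19)**2 - 9*19/10)*(-1/52198) = (4 + (19/10)**2 - 9*19/10)*(-1/52198) = (4 + 361/100 - 171/10)*(-1/52198) = -949/100*(-1/52198) = 949/5219800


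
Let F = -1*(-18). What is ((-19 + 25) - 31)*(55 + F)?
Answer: -1825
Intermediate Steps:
F = 18
((-19 + 25) - 31)*(55 + F) = ((-19 + 25) - 31)*(55 + 18) = (6 - 31)*73 = -25*73 = -1825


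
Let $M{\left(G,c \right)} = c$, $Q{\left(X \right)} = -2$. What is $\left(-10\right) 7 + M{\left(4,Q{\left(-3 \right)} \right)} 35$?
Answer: $-140$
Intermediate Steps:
$\left(-10\right) 7 + M{\left(4,Q{\left(-3 \right)} \right)} 35 = \left(-10\right) 7 - 70 = -70 - 70 = -140$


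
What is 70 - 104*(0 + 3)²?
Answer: -866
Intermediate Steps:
70 - 104*(0 + 3)² = 70 - 104*3² = 70 - 104*9 = 70 - 936 = -866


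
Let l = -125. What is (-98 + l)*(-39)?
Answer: 8697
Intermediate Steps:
(-98 + l)*(-39) = (-98 - 125)*(-39) = -223*(-39) = 8697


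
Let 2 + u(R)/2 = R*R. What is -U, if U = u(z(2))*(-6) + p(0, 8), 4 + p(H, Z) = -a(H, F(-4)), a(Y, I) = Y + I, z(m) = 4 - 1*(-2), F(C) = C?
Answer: 408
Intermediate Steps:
z(m) = 6 (z(m) = 4 + 2 = 6)
a(Y, I) = I + Y
u(R) = -4 + 2*R² (u(R) = -4 + 2*(R*R) = -4 + 2*R²)
p(H, Z) = -H (p(H, Z) = -4 - (-4 + H) = -4 + (4 - H) = -H)
U = -408 (U = (-4 + 2*6²)*(-6) - 1*0 = (-4 + 2*36)*(-6) + 0 = (-4 + 72)*(-6) + 0 = 68*(-6) + 0 = -408 + 0 = -408)
-U = -1*(-408) = 408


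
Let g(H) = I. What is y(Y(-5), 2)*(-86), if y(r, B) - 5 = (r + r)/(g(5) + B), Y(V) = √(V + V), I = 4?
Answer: -430 - 86*I*√10/3 ≈ -430.0 - 90.652*I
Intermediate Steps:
g(H) = 4
Y(V) = √2*√V (Y(V) = √(2*V) = √2*√V)
y(r, B) = 5 + 2*r/(4 + B) (y(r, B) = 5 + (r + r)/(4 + B) = 5 + (2*r)/(4 + B) = 5 + 2*r/(4 + B))
y(Y(-5), 2)*(-86) = ((20 + 2*(√2*√(-5)) + 5*2)/(4 + 2))*(-86) = ((20 + 2*(√2*(I*√5)) + 10)/6)*(-86) = ((20 + 2*(I*√10) + 10)/6)*(-86) = ((20 + 2*I*√10 + 10)/6)*(-86) = ((30 + 2*I*√10)/6)*(-86) = (5 + I*√10/3)*(-86) = -430 - 86*I*√10/3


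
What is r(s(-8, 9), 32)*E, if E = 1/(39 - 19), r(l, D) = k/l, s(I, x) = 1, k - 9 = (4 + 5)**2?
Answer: 9/2 ≈ 4.5000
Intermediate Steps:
k = 90 (k = 9 + (4 + 5)**2 = 9 + 9**2 = 9 + 81 = 90)
r(l, D) = 90/l
E = 1/20 ≈ 0.050000
r(s(-8, 9), 32)*E = (90/1)*(1/20) = (90*1)*(1/20) = 90*(1/20) = 9/2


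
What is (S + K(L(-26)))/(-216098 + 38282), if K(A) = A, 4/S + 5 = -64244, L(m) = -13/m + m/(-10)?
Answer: -663893/38081667280 ≈ -1.7433e-5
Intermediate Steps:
L(m) = -13/m - m/10 (L(m) = -13/m + m*(-1/10) = -13/m - m/10)
S = -4/64249 (S = 4/(-5 - 64244) = 4/(-64249) = 4*(-1/64249) = -4/64249 ≈ -6.2258e-5)
(S + K(L(-26)))/(-216098 + 38282) = (-4/64249 + (-13/(-26) - 1/10*(-26)))/(-216098 + 38282) = (-4/64249 + (-13*(-1/26) + 13/5))/(-177816) = (-4/64249 + (1/2 + 13/5))*(-1/177816) = (-4/64249 + 31/10)*(-1/177816) = (1991679/642490)*(-1/177816) = -663893/38081667280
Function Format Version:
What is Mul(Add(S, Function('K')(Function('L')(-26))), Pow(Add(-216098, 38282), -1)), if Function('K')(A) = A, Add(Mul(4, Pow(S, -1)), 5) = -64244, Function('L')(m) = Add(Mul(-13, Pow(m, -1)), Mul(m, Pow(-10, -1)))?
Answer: Rational(-663893, 38081667280) ≈ -1.7433e-5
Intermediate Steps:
Function('L')(m) = Add(Mul(-13, Pow(m, -1)), Mul(Rational(-1, 10), m)) (Function('L')(m) = Add(Mul(-13, Pow(m, -1)), Mul(m, Rational(-1, 10))) = Add(Mul(-13, Pow(m, -1)), Mul(Rational(-1, 10), m)))
S = Rational(-4, 64249) (S = Mul(4, Pow(Add(-5, -64244), -1)) = Mul(4, Pow(-64249, -1)) = Mul(4, Rational(-1, 64249)) = Rational(-4, 64249) ≈ -6.2258e-5)
Mul(Add(S, Function('K')(Function('L')(-26))), Pow(Add(-216098, 38282), -1)) = Mul(Add(Rational(-4, 64249), Add(Mul(-13, Pow(-26, -1)), Mul(Rational(-1, 10), -26))), Pow(Add(-216098, 38282), -1)) = Mul(Add(Rational(-4, 64249), Add(Mul(-13, Rational(-1, 26)), Rational(13, 5))), Pow(-177816, -1)) = Mul(Add(Rational(-4, 64249), Add(Rational(1, 2), Rational(13, 5))), Rational(-1, 177816)) = Mul(Add(Rational(-4, 64249), Rational(31, 10)), Rational(-1, 177816)) = Mul(Rational(1991679, 642490), Rational(-1, 177816)) = Rational(-663893, 38081667280)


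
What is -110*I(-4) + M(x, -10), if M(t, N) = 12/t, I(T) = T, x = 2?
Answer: 446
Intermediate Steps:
-110*I(-4) + M(x, -10) = -110*(-4) + 12/2 = 440 + 12*(½) = 440 + 6 = 446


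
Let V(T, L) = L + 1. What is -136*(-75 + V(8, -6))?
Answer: 10880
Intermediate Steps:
V(T, L) = 1 + L
-136*(-75 + V(8, -6)) = -136*(-75 + (1 - 6)) = -136*(-75 - 5) = -136*(-80) = 10880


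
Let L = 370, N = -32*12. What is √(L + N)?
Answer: I*√14 ≈ 3.7417*I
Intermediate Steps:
N = -384
√(L + N) = √(370 - 384) = √(-14) = I*√14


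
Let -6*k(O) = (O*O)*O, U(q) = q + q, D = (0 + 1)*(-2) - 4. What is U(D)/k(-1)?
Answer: -72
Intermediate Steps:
D = -6 (D = 1*(-2) - 4 = -2 - 4 = -6)
U(q) = 2*q
k(O) = -O³/6 (k(O) = -O*O*O/6 = -O²*O/6 = -O³/6)
U(D)/k(-1) = (2*(-6))/((-⅙*(-1)³)) = -12/((-⅙*(-1))) = -12/⅙ = -12*6 = -72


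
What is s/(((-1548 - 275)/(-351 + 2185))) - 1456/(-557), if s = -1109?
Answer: 1135539930/1015411 ≈ 1118.3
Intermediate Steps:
s/(((-1548 - 275)/(-351 + 2185))) - 1456/(-557) = -1109*(-351 + 2185)/(-1548 - 275) - 1456/(-557) = -1109/((-1823/1834)) - 1456*(-1/557) = -1109/((-1823*1/1834)) + 1456/557 = -1109/(-1823/1834) + 1456/557 = -1109*(-1834/1823) + 1456/557 = 2033906/1823 + 1456/557 = 1135539930/1015411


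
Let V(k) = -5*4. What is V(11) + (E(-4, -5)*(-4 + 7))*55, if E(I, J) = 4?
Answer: 640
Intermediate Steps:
V(k) = -20
V(11) + (E(-4, -5)*(-4 + 7))*55 = -20 + (4*(-4 + 7))*55 = -20 + (4*3)*55 = -20 + 12*55 = -20 + 660 = 640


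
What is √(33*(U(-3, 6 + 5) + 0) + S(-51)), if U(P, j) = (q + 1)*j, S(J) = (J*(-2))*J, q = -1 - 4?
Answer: I*√6654 ≈ 81.572*I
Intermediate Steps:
q = -5
S(J) = -2*J² (S(J) = (-2*J)*J = -2*J²)
U(P, j) = -4*j (U(P, j) = (-5 + 1)*j = -4*j)
√(33*(U(-3, 6 + 5) + 0) + S(-51)) = √(33*(-4*(6 + 5) + 0) - 2*(-51)²) = √(33*(-4*11 + 0) - 2*2601) = √(33*(-44 + 0) - 5202) = √(33*(-44) - 5202) = √(-1452 - 5202) = √(-6654) = I*√6654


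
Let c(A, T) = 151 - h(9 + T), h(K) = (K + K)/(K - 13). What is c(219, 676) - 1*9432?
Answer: -3119101/336 ≈ -9283.0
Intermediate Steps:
h(K) = 2*K/(-13 + K) (h(K) = (2*K)/(-13 + K) = 2*K/(-13 + K))
c(A, T) = 151 - 2*(9 + T)/(-4 + T) (c(A, T) = 151 - 2*(9 + T)/(-13 + (9 + T)) = 151 - 2*(9 + T)/(-4 + T))
c(219, 676) - 1*9432 = (-622 + 149*676)/(-4 + 676) - 1*9432 = (-622 + 100724)/672 - 9432 = (1/672)*100102 - 9432 = 50051/336 - 9432 = -3119101/336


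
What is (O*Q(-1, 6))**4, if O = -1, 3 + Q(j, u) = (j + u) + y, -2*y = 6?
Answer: 1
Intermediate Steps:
y = -3 (y = -1/2*6 = -3)
Q(j, u) = -6 + j + u (Q(j, u) = -3 + ((j + u) - 3) = -3 + (-3 + j + u) = -6 + j + u)
(O*Q(-1, 6))**4 = (-(-6 - 1 + 6))**4 = (-1*(-1))**4 = 1**4 = 1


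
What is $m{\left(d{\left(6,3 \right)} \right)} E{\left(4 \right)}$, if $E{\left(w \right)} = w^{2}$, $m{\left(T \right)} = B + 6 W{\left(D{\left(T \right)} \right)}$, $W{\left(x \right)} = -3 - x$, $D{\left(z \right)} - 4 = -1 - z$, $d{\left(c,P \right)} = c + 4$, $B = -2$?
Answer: $352$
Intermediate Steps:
$d{\left(c,P \right)} = 4 + c$
$D{\left(z \right)} = 3 - z$ ($D{\left(z \right)} = 4 - \left(1 + z\right) = 3 - z$)
$m{\left(T \right)} = -38 + 6 T$ ($m{\left(T \right)} = -2 + 6 \left(-3 - \left(3 - T\right)\right) = -2 + 6 \left(-3 + \left(-3 + T\right)\right) = -2 + 6 \left(-6 + T\right) = -2 + \left(-36 + 6 T\right) = -38 + 6 T$)
$m{\left(d{\left(6,3 \right)} \right)} E{\left(4 \right)} = \left(-38 + 6 \left(4 + 6\right)\right) 4^{2} = \left(-38 + 6 \cdot 10\right) 16 = \left(-38 + 60\right) 16 = 22 \cdot 16 = 352$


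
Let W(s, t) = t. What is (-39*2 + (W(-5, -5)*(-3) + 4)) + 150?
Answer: 91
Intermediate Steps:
(-39*2 + (W(-5, -5)*(-3) + 4)) + 150 = (-39*2 + (-5*(-3) + 4)) + 150 = (-78 + (15 + 4)) + 150 = (-78 + 19) + 150 = -59 + 150 = 91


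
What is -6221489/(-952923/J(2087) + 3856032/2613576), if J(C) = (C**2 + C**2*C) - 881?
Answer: -6161601112829965643701/1461079655561811 ≈ -4.2172e+6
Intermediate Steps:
J(C) = -881 + C**2 + C**3 (J(C) = (C**2 + C**3) - 881 = -881 + C**2 + C**3)
-6221489/(-952923/J(2087) + 3856032/2613576) = -6221489/(-952923/(-881 + 2087**2 + 2087**3) + 3856032/2613576) = -6221489/(-952923/(-881 + 4355569 + 9090072503) + 3856032*(1/2613576)) = -6221489/(-952923/9094427191 + 160668/108899) = -6221489/1461079655561811/990374026672709 = -6221489*990374026672709/1461079655561811 = -6161601112829965643701/1461079655561811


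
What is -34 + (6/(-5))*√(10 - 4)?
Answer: -34 - 6*√6/5 ≈ -36.939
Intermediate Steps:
-34 + (6/(-5))*√(10 - 4) = -34 + (6*(-⅕))*√6 = -34 - 6*√6/5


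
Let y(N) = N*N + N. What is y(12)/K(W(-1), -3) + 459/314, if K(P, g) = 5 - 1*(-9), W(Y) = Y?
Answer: 27705/2198 ≈ 12.605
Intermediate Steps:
K(P, g) = 14 (K(P, g) = 5 + 9 = 14)
y(N) = N + N² (y(N) = N² + N = N + N²)
y(12)/K(W(-1), -3) + 459/314 = (12*(1 + 12))/14 + 459/314 = (12*13)*(1/14) + 459*(1/314) = 156*(1/14) + 459/314 = 78/7 + 459/314 = 27705/2198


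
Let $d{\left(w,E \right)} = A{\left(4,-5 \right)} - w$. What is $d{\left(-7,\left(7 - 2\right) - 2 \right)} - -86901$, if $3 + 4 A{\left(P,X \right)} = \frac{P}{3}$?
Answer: $\frac{1042891}{12} \approx 86908.0$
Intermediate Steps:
$A{\left(P,X \right)} = - \frac{3}{4} + \frac{P}{12}$ ($A{\left(P,X \right)} = - \frac{3}{4} + \frac{P \frac{1}{3}}{4} = - \frac{3}{4} + \frac{\frac{1}{3} P}{4} = - \frac{3}{4} + \frac{P}{12}$)
$d{\left(w,E \right)} = - \frac{5}{12} - w$ ($d{\left(w,E \right)} = \left(- \frac{3}{4} + \frac{1}{12} \cdot 4\right) - w = \left(- \frac{3}{4} + \frac{1}{3}\right) - w = - \frac{5}{12} - w$)
$d{\left(-7,\left(7 - 2\right) - 2 \right)} - -86901 = \left(- \frac{5}{12} - -7\right) - -86901 = \left(- \frac{5}{12} + 7\right) + 86901 = \frac{79}{12} + 86901 = \frac{1042891}{12}$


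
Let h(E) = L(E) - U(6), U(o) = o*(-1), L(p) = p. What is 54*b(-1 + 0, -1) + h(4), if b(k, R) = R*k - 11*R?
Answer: 658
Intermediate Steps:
U(o) = -o
h(E) = 6 + E (h(E) = E - (-1)*6 = E - 1*(-6) = E + 6 = 6 + E)
b(k, R) = -11*R + R*k
54*b(-1 + 0, -1) + h(4) = 54*(-(-11 + (-1 + 0))) + (6 + 4) = 54*(-(-11 - 1)) + 10 = 54*(-1*(-12)) + 10 = 54*12 + 10 = 648 + 10 = 658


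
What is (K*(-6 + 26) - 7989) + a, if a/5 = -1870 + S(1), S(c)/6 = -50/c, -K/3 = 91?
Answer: -24299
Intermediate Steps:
K = -273 (K = -3*91 = -273)
S(c) = -300/c (S(c) = 6*(-50/c) = -300/c)
a = -10850 (a = 5*(-1870 - 300/1) = 5*(-1870 - 300*1) = 5*(-1870 - 300) = 5*(-2170) = -10850)
(K*(-6 + 26) - 7989) + a = (-273*(-6 + 26) - 7989) - 10850 = (-273*20 - 7989) - 10850 = (-5460 - 7989) - 10850 = -13449 - 10850 = -24299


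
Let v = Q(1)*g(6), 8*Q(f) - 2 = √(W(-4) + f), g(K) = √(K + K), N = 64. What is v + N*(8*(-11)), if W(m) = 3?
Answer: -5632 + √3 ≈ -5630.3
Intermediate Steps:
g(K) = √2*√K (g(K) = √(2*K) = √2*√K)
Q(f) = ¼ + √(3 + f)/8
v = √3 (v = (¼ + √(3 + 1)/8)*(√2*√6) = (¼ + √4/8)*(2*√3) = (¼ + (⅛)*2)*(2*√3) = (¼ + ¼)*(2*√3) = (2*√3)/2 = √3 ≈ 1.7320)
v + N*(8*(-11)) = √3 + 64*(8*(-11)) = √3 + 64*(-88) = √3 - 5632 = -5632 + √3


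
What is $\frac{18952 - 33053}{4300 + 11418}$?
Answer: $- \frac{14101}{15718} \approx -0.89712$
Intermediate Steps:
$\frac{18952 - 33053}{4300 + 11418} = - \frac{14101}{15718}$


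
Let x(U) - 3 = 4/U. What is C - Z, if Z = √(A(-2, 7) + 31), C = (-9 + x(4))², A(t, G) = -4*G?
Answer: 25 - √3 ≈ 23.268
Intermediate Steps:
x(U) = 3 + 4/U
C = 25 (C = (-9 + (3 + 4/4))² = (-9 + (3 + 4*(¼)))² = (-9 + (3 + 1))² = (-9 + 4)² = (-5)² = 25)
Z = √3 (Z = √(-4*7 + 31) = √(-28 + 31) = √3 ≈ 1.7320)
C - Z = 25 - √3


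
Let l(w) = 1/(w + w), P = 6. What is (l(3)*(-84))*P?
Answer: -84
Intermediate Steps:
l(w) = 1/(2*w)
(l(3)*(-84))*P = (((½)/3)*(-84))*6 = (((½)*(⅓))*(-84))*6 = ((⅙)*(-84))*6 = -14*6 = -84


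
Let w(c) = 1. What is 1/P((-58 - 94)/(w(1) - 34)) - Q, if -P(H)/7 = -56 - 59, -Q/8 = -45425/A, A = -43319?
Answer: 292580319/34871795 ≈ 8.3902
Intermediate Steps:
Q = -363400/43319 (Q = -(-363400)/(-43319) = -(-363400)*(-1)/43319 = -8*45425/43319 = -363400/43319 ≈ -8.3889)
P(H) = 805 (P(H) = -7*(-56 - 59) = -7*(-115) = 805)
1/P((-58 - 94)/(w(1) - 34)) - Q = 1/805 - 1*(-363400/43319) = 1/805 + 363400/43319 = 292580319/34871795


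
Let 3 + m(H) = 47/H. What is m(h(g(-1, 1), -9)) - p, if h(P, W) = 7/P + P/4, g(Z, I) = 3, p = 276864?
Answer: -10243515/37 ≈ -2.7685e+5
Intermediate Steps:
h(P, W) = 7/P + P/4 (h(P, W) = 7/P + P*(¼) = 7/P + P/4)
m(H) = -3 + 47/H
m(h(g(-1, 1), -9)) - p = (-3 + 47/(7/3 + (¼)*3)) - 1*276864 = (-3 + 47/(7*(⅓) + ¾)) - 276864 = (-3 + 47/(7/3 + ¾)) - 276864 = (-3 + 47/(37/12)) - 276864 = (-3 + 47*(12/37)) - 276864 = (-3 + 564/37) - 276864 = 453/37 - 276864 = -10243515/37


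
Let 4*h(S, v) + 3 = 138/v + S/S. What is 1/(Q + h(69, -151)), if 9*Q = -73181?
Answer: -1359/11051321 ≈ -0.00012297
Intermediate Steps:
Q = -73181/9 (Q = (1/9)*(-73181) = -73181/9 ≈ -8131.2)
h(S, v) = -1/2 + 69/(2*v) (h(S, v) = -3/4 + (138/v + S/S)/4 = -3/4 + (138/v + 1)/4 = -3/4 + (1 + 138/v)/4 = -3/4 + (1/4 + 69/(2*v)) = -1/2 + 69/(2*v))
1/(Q + h(69, -151)) = 1/(-73181/9 + (1/2)*(69 - 1*(-151))/(-151)) = 1/(-73181/9 + (1/2)*(-1/151)*(69 + 151)) = 1/(-73181/9 + (1/2)*(-1/151)*220) = 1/(-73181/9 - 110/151) = 1/(-11051321/1359) = -1359/11051321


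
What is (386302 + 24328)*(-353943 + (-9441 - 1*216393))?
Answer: -238073829510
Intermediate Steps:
(386302 + 24328)*(-353943 + (-9441 - 1*216393)) = 410630*(-353943 + (-9441 - 216393)) = 410630*(-353943 - 225834) = 410630*(-579777) = -238073829510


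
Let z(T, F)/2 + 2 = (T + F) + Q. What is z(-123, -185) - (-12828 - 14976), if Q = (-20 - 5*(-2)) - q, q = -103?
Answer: 27370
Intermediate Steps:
Q = 93 (Q = (-20 - 5*(-2)) - 1*(-103) = (-20 - 1*(-10)) + 103 = (-20 + 10) + 103 = -10 + 103 = 93)
z(T, F) = 182 + 2*F + 2*T (z(T, F) = -4 + 2*((T + F) + 93) = -4 + 2*((F + T) + 93) = -4 + 2*(93 + F + T) = -4 + (186 + 2*F + 2*T) = 182 + 2*F + 2*T)
z(-123, -185) - (-12828 - 14976) = (182 + 2*(-185) + 2*(-123)) - (-12828 - 14976) = (182 - 370 - 246) - 1*(-27804) = -434 + 27804 = 27370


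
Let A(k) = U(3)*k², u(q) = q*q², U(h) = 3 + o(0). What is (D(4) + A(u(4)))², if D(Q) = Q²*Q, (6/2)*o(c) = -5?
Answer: 274763776/9 ≈ 3.0529e+7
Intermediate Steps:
o(c) = -5/3 (o(c) = (⅓)*(-5) = -5/3)
U(h) = 4/3 (U(h) = 3 - 5/3 = 4/3)
u(q) = q³
A(k) = 4*k²/3
D(Q) = Q³
(D(4) + A(u(4)))² = (4³ + 4*(4³)²/3)² = (64 + (4/3)*64²)² = (64 + (4/3)*4096)² = (64 + 16384/3)² = (16576/3)² = 274763776/9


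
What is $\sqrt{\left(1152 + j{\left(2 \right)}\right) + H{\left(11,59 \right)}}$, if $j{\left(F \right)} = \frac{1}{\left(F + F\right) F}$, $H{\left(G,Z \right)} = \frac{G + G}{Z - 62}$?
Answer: $\frac{5 \sqrt{6594}}{12} \approx 33.835$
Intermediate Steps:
$H{\left(G,Z \right)} = \frac{2 G}{-62 + Z}$ ($H{\left(G,Z \right)} = \frac{2 G}{Z - 62} = \frac{2 G}{-62 + Z}$)
$j{\left(F \right)} = \frac{1}{2 F^{2}}$ ($j{\left(F \right)} = \frac{1}{2 F F} = \frac{\frac{1}{2} \frac{1}{F}}{F} = \frac{1}{2 F^{2}}$)
$\sqrt{\left(1152 + j{\left(2 \right)}\right) + H{\left(11,59 \right)}} = \sqrt{\left(1152 + \frac{1}{2 \cdot 4}\right) + 2 \cdot 11 \frac{1}{-62 + 59}} = \sqrt{\left(1152 + \frac{1}{2} \cdot \frac{1}{4}\right) + 2 \cdot 11 \frac{1}{-3}} = \sqrt{\left(1152 + \frac{1}{8}\right) + 2 \cdot 11 \left(- \frac{1}{3}\right)} = \sqrt{\frac{9217}{8} - \frac{22}{3}} = \sqrt{\frac{27475}{24}} = \frac{5 \sqrt{6594}}{12}$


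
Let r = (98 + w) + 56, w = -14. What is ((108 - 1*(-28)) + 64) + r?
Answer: 340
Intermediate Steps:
r = 140 (r = (98 - 14) + 56 = 84 + 56 = 140)
((108 - 1*(-28)) + 64) + r = ((108 - 1*(-28)) + 64) + 140 = ((108 + 28) + 64) + 140 = (136 + 64) + 140 = 200 + 140 = 340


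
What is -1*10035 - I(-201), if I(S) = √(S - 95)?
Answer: -10035 - 2*I*√74 ≈ -10035.0 - 17.205*I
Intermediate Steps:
I(S) = √(-95 + S)
-1*10035 - I(-201) = -1*10035 - √(-95 - 201) = -10035 - √(-296) = -10035 - 2*I*√74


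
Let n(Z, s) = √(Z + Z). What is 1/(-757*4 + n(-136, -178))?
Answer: -757/2292264 - I*√17/2292264 ≈ -0.00033024 - 1.7987e-6*I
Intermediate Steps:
n(Z, s) = √2*√Z (n(Z, s) = √(2*Z) = √2*√Z)
1/(-757*4 + n(-136, -178)) = 1/(-757*4 + √2*√(-136)) = 1/(-3028 + √2*(2*I*√34)) = 1/(-3028 + 4*I*√17)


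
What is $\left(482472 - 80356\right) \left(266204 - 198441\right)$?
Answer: $27248586508$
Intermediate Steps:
$\left(482472 - 80356\right) \left(266204 - 198441\right) = 402116 \cdot 67763 = 27248586508$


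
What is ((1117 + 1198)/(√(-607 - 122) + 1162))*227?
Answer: 610636810/1350973 - 14188635*I/1350973 ≈ 452.0 - 10.503*I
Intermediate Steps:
((1117 + 1198)/(√(-607 - 122) + 1162))*227 = (2315/(√(-729) + 1162))*227 = (2315/(27*I + 1162))*227 = (2315/(1162 + 27*I))*227 = (2315*((1162 - 27*I)/1350973))*227 = (2315*(1162 - 27*I)/1350973)*227 = 525505*(1162 - 27*I)/1350973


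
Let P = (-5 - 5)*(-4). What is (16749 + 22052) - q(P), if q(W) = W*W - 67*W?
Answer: 39881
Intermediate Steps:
P = 40 (P = -10*(-4) = 40)
q(W) = W**2 - 67*W
(16749 + 22052) - q(P) = (16749 + 22052) - 40*(-67 + 40) = 38801 - 40*(-27) = 38801 - 1*(-1080) = 38801 + 1080 = 39881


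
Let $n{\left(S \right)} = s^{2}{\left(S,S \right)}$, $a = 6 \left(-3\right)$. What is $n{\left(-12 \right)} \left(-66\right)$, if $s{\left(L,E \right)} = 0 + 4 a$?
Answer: $-342144$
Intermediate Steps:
$a = -18$
$s{\left(L,E \right)} = -72$ ($s{\left(L,E \right)} = 0 + 4 \left(-18\right) = 0 - 72 = -72$)
$n{\left(S \right)} = 5184$ ($n{\left(S \right)} = \left(-72\right)^{2} = 5184$)
$n{\left(-12 \right)} \left(-66\right) = 5184 \left(-66\right) = -342144$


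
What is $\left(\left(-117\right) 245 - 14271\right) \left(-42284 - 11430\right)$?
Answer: $2306264304$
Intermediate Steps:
$\left(\left(-117\right) 245 - 14271\right) \left(-42284 - 11430\right) = \left(-28665 - 14271\right) \left(-53714\right) = \left(-42936\right) \left(-53714\right) = 2306264304$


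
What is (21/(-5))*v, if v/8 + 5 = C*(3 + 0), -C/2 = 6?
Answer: 6888/5 ≈ 1377.6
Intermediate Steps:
C = -12 (C = -2*6 = -12)
v = -328 (v = -40 + 8*(-12*(3 + 0)) = -40 + 8*(-12*3) = -40 + 8*(-36) = -40 - 288 = -328)
(21/(-5))*v = (21/(-5))*(-328) = -⅕*21*(-328) = -21/5*(-328) = 6888/5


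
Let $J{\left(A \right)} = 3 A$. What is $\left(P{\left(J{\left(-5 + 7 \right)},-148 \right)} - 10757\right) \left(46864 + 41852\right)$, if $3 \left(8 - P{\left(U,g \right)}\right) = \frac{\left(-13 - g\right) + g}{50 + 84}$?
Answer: $- \frac{63891562810}{67} \approx -9.5361 \cdot 10^{8}$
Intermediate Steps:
$P{\left(U,g \right)} = \frac{3229}{402}$ ($P{\left(U,g \right)} = 8 - \frac{\left(\left(-13 - g\right) + g\right) \frac{1}{50 + 84}}{3} = 8 - \frac{\left(-13\right) \frac{1}{134}}{3} = 8 - - \frac{13}{402} = 8 + \frac{13}{402} = \frac{3229}{402}$)
$\left(P{\left(J{\left(-5 + 7 \right)},-148 \right)} - 10757\right) \left(46864 + 41852\right) = \left(\frac{3229}{402} - 10757\right) \left(46864 + 41852\right) = \left(- \frac{4321085}{402}\right) 88716 = - \frac{63891562810}{67}$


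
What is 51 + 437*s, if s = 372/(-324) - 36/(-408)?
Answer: -378383/918 ≈ -412.18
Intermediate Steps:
s = -973/918 (s = 372*(-1/324) - 36*(-1/408) = -31/27 + 3/34 = -973/918 ≈ -1.0599)
51 + 437*s = 51 + 437*(-973/918) = 51 - 425201/918 = -378383/918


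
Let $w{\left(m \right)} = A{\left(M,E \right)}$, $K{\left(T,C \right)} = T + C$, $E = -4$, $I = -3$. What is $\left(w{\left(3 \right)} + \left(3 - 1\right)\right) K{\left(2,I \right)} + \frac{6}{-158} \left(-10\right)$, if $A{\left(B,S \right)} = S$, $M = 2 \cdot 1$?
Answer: $\frac{188}{79} \approx 2.3797$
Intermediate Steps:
$M = 2$
$K{\left(T,C \right)} = C + T$
$w{\left(m \right)} = -4$
$\left(w{\left(3 \right)} + \left(3 - 1\right)\right) K{\left(2,I \right)} + \frac{6}{-158} \left(-10\right) = \left(-4 + \left(3 - 1\right)\right) \left(-3 + 2\right) + \frac{6}{-158} \left(-10\right) = \left(-4 + 2\right) \left(-1\right) + 6 \left(- \frac{1}{158}\right) \left(-10\right) = \left(-2\right) \left(-1\right) - - \frac{30}{79} = 2 + \frac{30}{79} = \frac{188}{79}$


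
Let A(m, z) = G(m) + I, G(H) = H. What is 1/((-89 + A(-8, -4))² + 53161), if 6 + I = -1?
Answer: 1/63977 ≈ 1.5631e-5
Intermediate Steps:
I = -7 (I = -6 - 1 = -7)
A(m, z) = -7 + m (A(m, z) = m - 7 = -7 + m)
1/((-89 + A(-8, -4))² + 53161) = 1/((-89 + (-7 - 8))² + 53161) = 1/((-89 - 15)² + 53161) = 1/((-104)² + 53161) = 1/(10816 + 53161) = 1/63977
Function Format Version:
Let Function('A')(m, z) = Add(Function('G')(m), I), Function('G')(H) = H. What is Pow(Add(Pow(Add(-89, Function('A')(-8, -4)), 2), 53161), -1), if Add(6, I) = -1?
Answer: Rational(1, 63977) ≈ 1.5631e-5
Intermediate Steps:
I = -7 (I = Add(-6, -1) = -7)
Function('A')(m, z) = Add(-7, m) (Function('A')(m, z) = Add(m, -7) = Add(-7, m))
Pow(Add(Pow(Add(-89, Function('A')(-8, -4)), 2), 53161), -1) = Pow(Add(Pow(Add(-89, Add(-7, -8)), 2), 53161), -1) = Pow(Add(Pow(Add(-89, -15), 2), 53161), -1) = Pow(Add(Pow(-104, 2), 53161), -1) = Pow(Add(10816, 53161), -1) = Pow(63977, -1) = Rational(1, 63977)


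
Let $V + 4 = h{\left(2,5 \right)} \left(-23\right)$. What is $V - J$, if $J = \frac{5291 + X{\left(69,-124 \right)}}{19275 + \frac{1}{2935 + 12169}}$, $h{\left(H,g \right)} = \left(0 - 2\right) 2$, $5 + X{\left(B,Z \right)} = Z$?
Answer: $\frac{25541438040}{291129601} \approx 87.732$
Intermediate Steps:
$X{\left(B,Z \right)} = -5 + Z$
$h{\left(H,g \right)} = -4$ ($h{\left(H,g \right)} = \left(-2\right) 2 = -4$)
$V = 88$ ($V = -4 - -92 = -4 + 92 = 88$)
$J = \frac{77966848}{291129601}$ ($J = \frac{5291 - 129}{19275 + \frac{1}{2935 + 12169}} = \frac{5291 - 129}{19275 + \frac{1}{15104}} = \frac{5162}{19275 + \frac{1}{15104}} = \frac{5162}{\frac{291129601}{15104}} = 5162 \cdot \frac{15104}{291129601} = \frac{77966848}{291129601} \approx 0.26781$)
$V - J = 88 - \frac{77966848}{291129601} = \frac{25541438040}{291129601}$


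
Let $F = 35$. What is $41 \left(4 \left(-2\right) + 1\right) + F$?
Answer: $-252$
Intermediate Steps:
$41 \left(4 \left(-2\right) + 1\right) + F = 41 \left(4 \left(-2\right) + 1\right) + 35 = 41 \left(-8 + 1\right) + 35 = 41 \left(-7\right) + 35 = -287 + 35 = -252$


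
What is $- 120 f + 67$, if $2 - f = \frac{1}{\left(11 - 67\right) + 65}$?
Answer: $- \frac{479}{3} \approx -159.67$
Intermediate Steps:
$f = \frac{17}{9}$ ($f = 2 - \frac{1}{\left(11 - 67\right) + 65} = 2 - \frac{1}{-56 + 65} = 2 - \frac{1}{9} = \frac{17}{9} \approx 1.8889$)
$- 120 f + 67 = \left(-120\right) \frac{17}{9} + 67 = - \frac{680}{3} + 67 = - \frac{479}{3}$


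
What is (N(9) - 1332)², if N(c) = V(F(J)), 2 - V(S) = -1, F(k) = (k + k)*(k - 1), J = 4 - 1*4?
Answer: 1766241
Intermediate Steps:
J = 0 (J = 4 - 4 = 0)
F(k) = 2*k*(-1 + k) (F(k) = (2*k)*(-1 + k) = 2*k*(-1 + k))
V(S) = 3 (V(S) = 2 - 1*(-1) = 2 + 1 = 3)
N(c) = 3
(N(9) - 1332)² = (3 - 1332)² = (-1329)² = 1766241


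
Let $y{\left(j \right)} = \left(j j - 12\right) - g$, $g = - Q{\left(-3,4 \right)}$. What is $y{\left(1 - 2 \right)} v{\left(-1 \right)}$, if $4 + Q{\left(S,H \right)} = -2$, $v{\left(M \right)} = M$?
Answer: $17$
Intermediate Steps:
$Q{\left(S,H \right)} = -6$ ($Q{\left(S,H \right)} = -4 - 2 = -6$)
$g = 6$ ($g = \left(-1\right) \left(-6\right) = 6$)
$y{\left(j \right)} = -18 + j^{2}$ ($y{\left(j \right)} = \left(j j - 12\right) - 6 = \left(j^{2} - 12\right) - 6 = \left(-12 + j^{2}\right) - 6 = -18 + j^{2}$)
$y{\left(1 - 2 \right)} v{\left(-1 \right)} = \left(-18 + \left(1 - 2\right)^{2}\right) \left(-1\right) = \left(-18 + \left(-1\right)^{2}\right) \left(-1\right) = \left(-18 + 1\right) \left(-1\right) = \left(-17\right) \left(-1\right) = 17$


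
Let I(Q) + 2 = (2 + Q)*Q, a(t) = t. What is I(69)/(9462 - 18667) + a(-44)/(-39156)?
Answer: -47835478/90107745 ≈ -0.53087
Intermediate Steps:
I(Q) = -2 + Q*(2 + Q) (I(Q) = -2 + (2 + Q)*Q = -2 + Q*(2 + Q))
I(69)/(9462 - 18667) + a(-44)/(-39156) = (-2 + 69² + 2*69)/(9462 - 18667) - 44/(-39156) = (-2 + 4761 + 138)/(-9205) - 44*(-1/39156) = 4897*(-1/9205) + 11/9789 = -4897/9205 + 11/9789 = -47835478/90107745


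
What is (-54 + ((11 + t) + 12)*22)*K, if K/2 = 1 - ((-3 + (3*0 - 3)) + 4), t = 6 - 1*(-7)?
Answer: 4428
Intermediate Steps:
t = 13 (t = 6 + 7 = 13)
K = 6 (K = 2*(1 - ((-3 + (3*0 - 3)) + 4)) = 2*(1 - ((-3 + (0 - 3)) + 4)) = 2*(1 - ((-3 - 3) + 4)) = 2*(1 - (-6 + 4)) = 2*(1 - 1*(-2)) = 2*(1 + 2) = 2*3 = 6)
(-54 + ((11 + t) + 12)*22)*K = (-54 + ((11 + 13) + 12)*22)*6 = (-54 + (24 + 12)*22)*6 = (-54 + 36*22)*6 = (-54 + 792)*6 = 738*6 = 4428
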